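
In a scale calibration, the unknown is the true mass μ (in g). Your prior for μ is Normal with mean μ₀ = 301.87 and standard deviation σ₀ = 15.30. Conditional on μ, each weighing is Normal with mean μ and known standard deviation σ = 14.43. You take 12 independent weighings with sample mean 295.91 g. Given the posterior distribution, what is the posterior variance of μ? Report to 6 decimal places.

16.154604

For Normal data with known variance σ², a Normal(μ₀, σ₀²) prior on μ is conjugate. Posterior precision = 1/σ₀² + n/σ²; posterior mean is the precision-weighted average of μ₀ and x̄.
σ₀² = 15.30² = 234.09, σ² = 14.43² = 208.2249; σ² + n·σ₀² = 208.2249 + 12·234.09 = 3017.3049.
Posterior precision = 1/σ₀² + n/σ² = 1/234.09 + 12/208.2249 = (σ² + n·σ₀²)/(σ₀²σ²) = 3017.3049/(234.09·208.2249); posterior variance σₙ² = σ₀²σ²/(σ² + n·σ₀²) = 234.09·208.2249/3017.3049 = 16.154604.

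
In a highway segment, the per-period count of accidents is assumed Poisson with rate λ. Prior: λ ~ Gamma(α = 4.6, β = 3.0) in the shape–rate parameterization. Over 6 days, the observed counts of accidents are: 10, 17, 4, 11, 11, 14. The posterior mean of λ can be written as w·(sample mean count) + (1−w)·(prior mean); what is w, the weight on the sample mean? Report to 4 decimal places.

0.6667

With a Gamma(shape α, rate β) prior, the Poisson likelihood is conjugate: the posterior is Gamma(α + ΣXᵢ, β + n).
Posterior mean = (α₀+S)/(β₀+n) = [n/(β₀+n)]·(S/n) + [β₀/(β₀+n)]·(α₀/β₀), so only n and β₀ enter the weight.
Weight on data w = n/(β₀+n) = 6/(3.0+6) = 6/9.0 = 0.6667.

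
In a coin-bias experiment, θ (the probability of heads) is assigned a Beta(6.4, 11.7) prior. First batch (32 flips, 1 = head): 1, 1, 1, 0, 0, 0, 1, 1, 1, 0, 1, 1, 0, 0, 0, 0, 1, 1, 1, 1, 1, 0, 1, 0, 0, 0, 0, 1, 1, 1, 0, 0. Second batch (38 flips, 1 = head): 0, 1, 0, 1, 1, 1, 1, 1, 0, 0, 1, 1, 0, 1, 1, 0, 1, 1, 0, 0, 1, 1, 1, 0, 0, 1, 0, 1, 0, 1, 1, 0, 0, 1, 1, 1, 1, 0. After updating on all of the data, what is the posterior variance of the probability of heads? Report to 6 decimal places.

The Beta prior is conjugate to a Binomial/Bernoulli likelihood; the update adds successes to α and failures to β.
After batch 1: Beta(6.4+17, 11.7+15) = Beta(23.4, 26.7).
After batch 2: Beta(23.4+23, 26.7+15) = Beta(46.4, 41.7).
Var = αβ/((α+β)²(α+β+1)) = 46.4·41.7/(88.1²·89.1) = 0.002798.

0.002798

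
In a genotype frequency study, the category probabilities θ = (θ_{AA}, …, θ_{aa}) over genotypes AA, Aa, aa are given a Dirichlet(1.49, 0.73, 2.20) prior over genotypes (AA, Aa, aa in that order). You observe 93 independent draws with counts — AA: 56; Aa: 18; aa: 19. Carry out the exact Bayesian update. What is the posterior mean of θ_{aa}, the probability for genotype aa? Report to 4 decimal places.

0.2176

The Dirichlet prior is conjugate to the Multinomial likelihood: each posterior αⱼ = prior αⱼ + observed count nⱼ.
Posterior concentration: (57.49, 18.73, 21.20), total = 97.42.
E[θ_{aa}|data] = α_{aa}/Σα = 21.20/97.42 = 0.2176.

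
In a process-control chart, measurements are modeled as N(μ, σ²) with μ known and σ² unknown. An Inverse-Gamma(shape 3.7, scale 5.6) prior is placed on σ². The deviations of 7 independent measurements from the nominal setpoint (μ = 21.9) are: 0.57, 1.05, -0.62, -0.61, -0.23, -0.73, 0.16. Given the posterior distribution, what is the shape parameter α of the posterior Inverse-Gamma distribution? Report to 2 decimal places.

With known mean μ and an Inverse-Gamma(α, β) prior on σ², the Normal likelihood is conjugate: posterior is Inv-Gamma(α + n/2, β + Σ(xᵢ−μ)²/2).
Σ(xᵢ−μ)² = (0.57)² + (1.05)² + (-0.62)² + (-0.61)² + (-0.23)² + (-0.73)² + (0.16)² = 2.7953.
Posterior: Inv-Gamma(3.7 + 7/2, 5.6 + 2.7953/2) = Inv-Gamma(7.20, 6.99765).
Posterior α = 7.20.

7.20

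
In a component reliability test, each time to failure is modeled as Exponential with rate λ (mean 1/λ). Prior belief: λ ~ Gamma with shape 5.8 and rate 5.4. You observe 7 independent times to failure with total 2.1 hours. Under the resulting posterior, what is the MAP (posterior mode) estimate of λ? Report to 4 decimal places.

With a Gamma(shape α, rate β) prior on the exponential rate λ, the posterior after n observations with total T = Σxᵢ is Gamma(α+n, β+T).
Posterior: Gamma(5.8+7, 5.4+2.1) = Gamma(12.8, 7.5).
Mode = (α−1)/β = 1.5733.

1.5733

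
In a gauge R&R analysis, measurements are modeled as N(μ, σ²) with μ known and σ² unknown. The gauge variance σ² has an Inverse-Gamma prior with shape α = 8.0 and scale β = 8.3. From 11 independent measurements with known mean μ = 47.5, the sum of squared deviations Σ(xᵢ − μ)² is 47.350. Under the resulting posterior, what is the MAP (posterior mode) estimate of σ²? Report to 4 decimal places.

2.2052

With known mean μ and an Inverse-Gamma(α, β) prior on σ², the Normal likelihood is conjugate: posterior is Inv-Gamma(α + n/2, β + Σ(xᵢ−μ)²/2).
Posterior: Inv-Gamma(8.0 + 11/2, 8.3 + 47.350/2) = Inv-Gamma(13.50, 31.9750).
Mode = β/(α+1) = 31.9750/14.50 = 2.2052.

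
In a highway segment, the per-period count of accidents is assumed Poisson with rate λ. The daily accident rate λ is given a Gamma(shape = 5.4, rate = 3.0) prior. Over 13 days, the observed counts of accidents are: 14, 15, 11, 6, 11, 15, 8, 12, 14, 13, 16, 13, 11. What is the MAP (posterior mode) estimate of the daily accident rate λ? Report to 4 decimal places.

With a Gamma(shape α, rate β) prior, the Poisson likelihood is conjugate: the posterior is Gamma(α + ΣXᵢ, β + n).
Sum of counts S = 159 over n = 13 days.
Posterior: Gamma(α+S, β+n) = Gamma(5.4+159, 3.0+13) = Gamma(164.4, 16.0).
Mode of Gamma(α,β) for α≥1 is (α−1)/β = 163.4/16.0 = 10.2125.

10.2125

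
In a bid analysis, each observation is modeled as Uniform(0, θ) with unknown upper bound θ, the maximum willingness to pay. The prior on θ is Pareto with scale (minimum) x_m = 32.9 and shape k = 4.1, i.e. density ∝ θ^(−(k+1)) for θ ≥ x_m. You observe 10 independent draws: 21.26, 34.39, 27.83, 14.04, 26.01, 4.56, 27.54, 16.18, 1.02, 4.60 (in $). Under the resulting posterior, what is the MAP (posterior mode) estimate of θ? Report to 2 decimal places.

34.39

A Pareto(scale x_m, shape k) prior on the upper bound θ of Uniform(0, θ) is conjugate: posterior is Pareto(max(x_m, max xᵢ), k + n).
Sample maximum = 34.39; prior scale x_m = 32.9 → posterior scale = max = 34.39.
Posterior shape = 4.1 + 10 = 14.1.
The Pareto density is decreasing on [x_m, ∞), so the mode is x_m = 34.39.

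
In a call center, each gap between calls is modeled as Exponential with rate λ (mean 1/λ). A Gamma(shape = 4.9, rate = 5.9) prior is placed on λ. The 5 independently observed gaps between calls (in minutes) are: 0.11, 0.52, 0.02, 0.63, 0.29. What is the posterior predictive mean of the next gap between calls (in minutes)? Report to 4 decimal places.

With a Gamma(shape α, rate β) prior on the exponential rate λ, the posterior after n observations with total T = Σxᵢ is Gamma(α+n, β+T).
Sum of observations T = 1.57 minutes; n = 5.
Posterior: Gamma(4.9+5, 5.9+1.57) = Gamma(9.9, 7.47).
The predictive distribution for the next observation is Lomax; its mean is β/(α−1) = 7.47/8.9 = 0.8393.

0.8393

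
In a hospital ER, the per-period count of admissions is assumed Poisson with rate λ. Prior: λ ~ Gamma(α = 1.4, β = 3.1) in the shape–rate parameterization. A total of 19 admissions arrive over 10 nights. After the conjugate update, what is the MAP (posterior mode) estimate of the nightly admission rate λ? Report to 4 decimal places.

1.4809

With a Gamma(shape α, rate β) prior, the Poisson likelihood is conjugate: the posterior is Gamma(α + ΣXᵢ, β + n).
Posterior: Gamma(α+S, β+n) = Gamma(1.4+19, 3.1+10) = Gamma(20.4, 13.1).
Mode of Gamma(α,β) for α≥1 is (α−1)/β = 19.4/13.1 = 1.4809.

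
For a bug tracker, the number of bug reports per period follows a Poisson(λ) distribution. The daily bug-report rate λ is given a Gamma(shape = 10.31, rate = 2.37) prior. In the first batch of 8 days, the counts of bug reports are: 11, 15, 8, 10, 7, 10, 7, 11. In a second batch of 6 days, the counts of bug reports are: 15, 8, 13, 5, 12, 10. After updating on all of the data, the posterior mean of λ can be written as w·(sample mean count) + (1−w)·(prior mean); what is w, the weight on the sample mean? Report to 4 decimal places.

With a Gamma(shape α, rate β) prior, the Poisson likelihood is conjugate: the posterior is Gamma(α + ΣXᵢ, β + n).
Total number of days: n = 8 + 6 = 14.
Posterior mean = (α₀+S)/(β₀+n) = [n/(β₀+n)]·(S/n) + [β₀/(β₀+n)]·(α₀/β₀), so only n and β₀ enter the weight.
Weight on data w = n/(β₀+n) = 14/(2.37+14) = 14/16.37 = 0.8552.

0.8552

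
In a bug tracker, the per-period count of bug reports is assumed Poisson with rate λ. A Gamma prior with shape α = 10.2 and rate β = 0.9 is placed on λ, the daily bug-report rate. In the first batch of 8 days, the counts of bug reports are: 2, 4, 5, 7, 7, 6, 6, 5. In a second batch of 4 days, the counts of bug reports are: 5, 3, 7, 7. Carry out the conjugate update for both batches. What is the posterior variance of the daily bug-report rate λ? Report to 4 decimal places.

With a Gamma(shape α, rate β) prior, the Poisson likelihood is conjugate: the posterior is Gamma(α + ΣXᵢ, β + n).
Batch 1: sum of counts S = 42 over n = 8 days.
After batch 1: Gamma(α+S, β+n) = Gamma(10.2+42, 0.9+8) = Gamma(52.2, 8.9).
Batch 2: sum of counts S = 22 over n = 4 days.
After batch 2: Gamma(α+S, β+n) = Gamma(52.2+22, 8.9+4) = Gamma(74.2, 12.9).
Var = α/β² = 74.2/12.9² = 0.4459.

0.4459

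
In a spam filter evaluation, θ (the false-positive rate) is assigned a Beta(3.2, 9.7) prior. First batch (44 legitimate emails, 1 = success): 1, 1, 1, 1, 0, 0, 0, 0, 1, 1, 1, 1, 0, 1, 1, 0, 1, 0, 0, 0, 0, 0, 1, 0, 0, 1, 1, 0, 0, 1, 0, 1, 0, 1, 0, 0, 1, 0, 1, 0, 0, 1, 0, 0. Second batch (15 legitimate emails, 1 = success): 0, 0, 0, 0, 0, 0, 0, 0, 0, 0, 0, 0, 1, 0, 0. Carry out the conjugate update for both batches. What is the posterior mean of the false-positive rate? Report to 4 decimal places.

0.3366

The Beta prior is conjugate to a Binomial/Bernoulli likelihood; the update adds successes to α and failures to β.
After batch 1: Beta(3.2+20, 9.7+24) = Beta(23.2, 33.7).
After batch 2: Beta(23.2+1, 33.7+14) = Beta(24.2, 47.7).
Posterior mean = α/(α+β) = 24.2/71.9 = 0.3366.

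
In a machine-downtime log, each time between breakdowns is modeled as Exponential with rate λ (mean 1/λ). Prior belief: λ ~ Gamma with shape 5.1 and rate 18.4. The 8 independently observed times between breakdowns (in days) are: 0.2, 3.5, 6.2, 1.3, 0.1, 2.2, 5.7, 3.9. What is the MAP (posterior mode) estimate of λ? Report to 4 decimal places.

0.2916

With a Gamma(shape α, rate β) prior on the exponential rate λ, the posterior after n observations with total T = Σxᵢ is Gamma(α+n, β+T).
Sum of observations T = 23.1 days; n = 8.
Posterior: Gamma(5.1+8, 18.4+23.1) = Gamma(13.1, 41.5).
Mode = (α−1)/β = 0.2916.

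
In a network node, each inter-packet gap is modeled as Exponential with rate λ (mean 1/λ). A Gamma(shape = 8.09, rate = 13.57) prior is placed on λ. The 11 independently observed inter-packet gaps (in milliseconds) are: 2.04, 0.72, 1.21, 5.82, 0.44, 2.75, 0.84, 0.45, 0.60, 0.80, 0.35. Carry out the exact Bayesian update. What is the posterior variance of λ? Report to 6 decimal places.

0.021803

With a Gamma(shape α, rate β) prior on the exponential rate λ, the posterior after n observations with total T = Σxᵢ is Gamma(α+n, β+T).
Sum of observations T = 16.02 milliseconds; n = 11.
Posterior: Gamma(8.09+11, 13.57+16.02) = Gamma(19.09, 29.59).
Var = α/β² = 0.021803.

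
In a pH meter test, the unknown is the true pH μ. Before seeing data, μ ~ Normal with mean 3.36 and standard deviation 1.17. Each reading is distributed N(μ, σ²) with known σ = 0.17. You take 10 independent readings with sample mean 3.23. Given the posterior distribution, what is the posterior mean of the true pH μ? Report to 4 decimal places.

For Normal data with known variance σ², a Normal(μ₀, σ₀²) prior on μ is conjugate. Posterior precision = 1/σ₀² + n/σ²; posterior mean is the precision-weighted average of μ₀ and x̄.
n·x̄ = 10·3.23 = 32.3.
σ₀² = 1.17² = 1.3689, σ² = 0.17² = 0.0289; σ² + n·σ₀² = 0.0289 + 10·1.3689 = 13.7179.
Posterior mean = (μ₀/σ₀² + n·x̄/σ²)/(1/σ₀² + n/σ²) = (σ²·μ₀ + σ₀²·n·x̄)/(σ² + n·σ₀²) = (0.0289·3.36 + 1.3689·32.3)/13.7179 = 44.312574/13.7179 = 3.2303.

3.2303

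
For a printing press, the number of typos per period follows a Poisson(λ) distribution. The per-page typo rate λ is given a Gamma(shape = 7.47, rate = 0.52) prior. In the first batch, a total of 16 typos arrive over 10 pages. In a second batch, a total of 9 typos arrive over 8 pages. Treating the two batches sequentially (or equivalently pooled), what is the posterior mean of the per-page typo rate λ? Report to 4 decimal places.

1.7532

With a Gamma(shape α, rate β) prior, the Poisson likelihood is conjugate: the posterior is Gamma(α + ΣXᵢ, β + n).
After batch 1: Gamma(α+S, β+n) = Gamma(7.47+16, 0.52+10) = Gamma(23.47, 10.52).
After batch 2: Gamma(α+S, β+n) = Gamma(23.47+9, 10.52+8) = Gamma(32.47, 18.52).
Posterior mean = α/β = 32.47/18.52 = 1.7532.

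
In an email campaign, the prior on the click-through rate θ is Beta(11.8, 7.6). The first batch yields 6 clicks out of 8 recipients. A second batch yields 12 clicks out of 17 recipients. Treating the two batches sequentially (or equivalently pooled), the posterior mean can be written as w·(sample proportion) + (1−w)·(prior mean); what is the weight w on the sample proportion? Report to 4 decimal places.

The Beta prior is conjugate to a Binomial/Bernoulli likelihood; the update adds successes to α and failures to β.
Total number of recipients: n = 8 + 17 = 25.
Posterior mean = (α₀+k)/(α₀+β₀+n) = [n/(α₀+β₀+n)]·(k/n) + [(α₀+β₀)/(α₀+β₀+n)]·α₀/(α₀+β₀), so only n and the prior enter the weight.
The weight on the data is w = n/(α₀+β₀+n) = 25/(11.8+7.6+25) = 25/44.4 = 0.5631.

0.5631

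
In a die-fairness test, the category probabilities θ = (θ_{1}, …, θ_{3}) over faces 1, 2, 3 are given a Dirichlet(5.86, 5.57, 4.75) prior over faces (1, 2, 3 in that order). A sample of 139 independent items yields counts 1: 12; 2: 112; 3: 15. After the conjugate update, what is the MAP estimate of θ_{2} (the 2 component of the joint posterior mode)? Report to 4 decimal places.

The Dirichlet prior is conjugate to the Multinomial likelihood: each posterior αⱼ = prior αⱼ + observed count nⱼ.
Posterior concentration: (17.86, 117.57, 19.75), total = 155.18.
Joint mode component: (α_{2}−1)/(Σα−K) = 116.57/152.18 = 0.7660.

0.7660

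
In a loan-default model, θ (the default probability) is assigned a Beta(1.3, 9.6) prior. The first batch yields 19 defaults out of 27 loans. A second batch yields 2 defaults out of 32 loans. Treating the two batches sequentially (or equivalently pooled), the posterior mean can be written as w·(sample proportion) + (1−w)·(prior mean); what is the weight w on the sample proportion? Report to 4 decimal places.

0.8441

The Beta prior is conjugate to a Binomial/Bernoulli likelihood; the update adds successes to α and failures to β.
Total number of loans: n = 27 + 32 = 59.
Posterior mean = (α₀+k)/(α₀+β₀+n) = [n/(α₀+β₀+n)]·(k/n) + [(α₀+β₀)/(α₀+β₀+n)]·α₀/(α₀+β₀), so only n and the prior enter the weight.
The weight on the data is w = n/(α₀+β₀+n) = 59/(1.3+9.6+59) = 59/69.9 = 0.8441.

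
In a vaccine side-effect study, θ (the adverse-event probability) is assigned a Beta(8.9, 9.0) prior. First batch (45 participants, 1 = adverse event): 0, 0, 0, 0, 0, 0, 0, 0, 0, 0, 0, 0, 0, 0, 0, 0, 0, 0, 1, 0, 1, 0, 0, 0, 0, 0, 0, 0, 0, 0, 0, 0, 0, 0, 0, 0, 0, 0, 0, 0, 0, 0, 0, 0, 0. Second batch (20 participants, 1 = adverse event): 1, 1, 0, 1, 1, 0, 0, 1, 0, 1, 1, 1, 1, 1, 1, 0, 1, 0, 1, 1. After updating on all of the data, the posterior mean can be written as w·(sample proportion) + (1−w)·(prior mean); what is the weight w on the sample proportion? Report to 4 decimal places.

0.7841

The Beta prior is conjugate to a Binomial/Bernoulli likelihood; the update adds successes to α and failures to β.
Total number of participants: n = 45 + 20 = 65.
Posterior mean = (α₀+k)/(α₀+β₀+n) = [n/(α₀+β₀+n)]·(k/n) + [(α₀+β₀)/(α₀+β₀+n)]·α₀/(α₀+β₀), so only n and the prior enter the weight.
The weight on the data is w = n/(α₀+β₀+n) = 65/(8.9+9.0+65) = 65/82.9 = 0.7841.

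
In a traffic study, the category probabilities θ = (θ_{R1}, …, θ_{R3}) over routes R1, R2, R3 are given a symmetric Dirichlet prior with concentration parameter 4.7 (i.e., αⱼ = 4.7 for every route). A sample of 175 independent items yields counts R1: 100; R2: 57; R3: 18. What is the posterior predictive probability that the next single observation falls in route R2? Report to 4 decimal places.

0.3263

The Dirichlet prior is conjugate to the Multinomial likelihood: each posterior αⱼ = prior αⱼ + observed count nⱼ.
Posterior concentration: (104.7, 61.7, 22.7), total = 189.1.
P(next = R2 | data) = α_{R2}/Σα = 0.3263.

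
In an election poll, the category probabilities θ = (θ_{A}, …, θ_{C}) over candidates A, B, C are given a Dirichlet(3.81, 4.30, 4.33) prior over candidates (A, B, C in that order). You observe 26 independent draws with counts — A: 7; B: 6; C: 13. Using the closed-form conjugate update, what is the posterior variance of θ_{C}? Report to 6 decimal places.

0.006277

The Dirichlet prior is conjugate to the Multinomial likelihood: each posterior αⱼ = prior αⱼ + observed count nⱼ.
Posterior concentration: (10.81, 10.30, 17.33), total = 38.44.
Var[θ_j] = α_j(Σα−α_j)/((Σα)²(Σα+1)) = 17.33·21.11/(38.44²·39.44) = 0.006277.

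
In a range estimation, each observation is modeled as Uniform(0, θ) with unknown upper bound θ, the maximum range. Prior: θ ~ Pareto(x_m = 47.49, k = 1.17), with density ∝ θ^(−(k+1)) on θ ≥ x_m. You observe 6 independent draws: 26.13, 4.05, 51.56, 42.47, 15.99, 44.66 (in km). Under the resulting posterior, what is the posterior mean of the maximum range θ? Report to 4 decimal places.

59.9166

A Pareto(scale x_m, shape k) prior on the upper bound θ of Uniform(0, θ) is conjugate: posterior is Pareto(max(x_m, max xᵢ), k + n).
Sample maximum = 51.56; prior scale x_m = 47.49 → posterior scale = max = 51.56.
Posterior shape = 1.17 + 6 = 7.17.
E[θ|data] = k·x_m/(k−1) = 7.17·51.56/6.17 = 59.9166.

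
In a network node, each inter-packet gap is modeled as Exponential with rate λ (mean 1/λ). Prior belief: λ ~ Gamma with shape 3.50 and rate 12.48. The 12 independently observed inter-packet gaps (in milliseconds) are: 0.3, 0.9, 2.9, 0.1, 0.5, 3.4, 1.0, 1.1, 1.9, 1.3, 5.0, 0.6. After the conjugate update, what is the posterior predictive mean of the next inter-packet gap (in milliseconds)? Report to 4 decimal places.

2.1710

With a Gamma(shape α, rate β) prior on the exponential rate λ, the posterior after n observations with total T = Σxᵢ is Gamma(α+n, β+T).
Sum of observations T = 19.0 milliseconds; n = 12.
Posterior: Gamma(3.50+12, 12.48+19.0) = Gamma(15.50, 31.48).
The predictive distribution for the next observation is Lomax; its mean is β/(α−1) = 31.48/14.50 = 2.1710.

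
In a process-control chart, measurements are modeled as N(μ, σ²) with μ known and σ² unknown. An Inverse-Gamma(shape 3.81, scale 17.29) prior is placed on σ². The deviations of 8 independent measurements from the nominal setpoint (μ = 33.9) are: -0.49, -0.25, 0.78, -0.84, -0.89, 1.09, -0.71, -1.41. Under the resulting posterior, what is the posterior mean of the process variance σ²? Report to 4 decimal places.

With known mean μ and an Inverse-Gamma(α, β) prior on σ², the Normal likelihood is conjugate: posterior is Inv-Gamma(α + n/2, β + Σ(xᵢ−μ)²/2).
Σ(xᵢ−μ)² = (-0.49)² + (-0.25)² + (0.78)² + (-0.84)² + (-0.89)² + (1.09)² + (-0.71)² + (-1.41)² = 6.0890.
Posterior: Inv-Gamma(3.81 + 8/2, 17.29 + 6.0890/2) = Inv-Gamma(7.81, 20.33450).
E[σ²|data] = β/(α−1) = 20.33450/6.81 = 2.9860.

2.9860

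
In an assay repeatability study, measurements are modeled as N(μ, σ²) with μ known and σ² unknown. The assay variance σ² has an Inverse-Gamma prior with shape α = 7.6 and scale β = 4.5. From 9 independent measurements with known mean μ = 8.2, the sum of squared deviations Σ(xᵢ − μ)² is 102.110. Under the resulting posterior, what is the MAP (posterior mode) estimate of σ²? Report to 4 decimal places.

With known mean μ and an Inverse-Gamma(α, β) prior on σ², the Normal likelihood is conjugate: posterior is Inv-Gamma(α + n/2, β + Σ(xᵢ−μ)²/2).
Posterior: Inv-Gamma(7.6 + 9/2, 4.5 + 102.110/2) = Inv-Gamma(12.10, 55.5550).
Mode = β/(α+1) = 55.5550/13.10 = 4.2408.

4.2408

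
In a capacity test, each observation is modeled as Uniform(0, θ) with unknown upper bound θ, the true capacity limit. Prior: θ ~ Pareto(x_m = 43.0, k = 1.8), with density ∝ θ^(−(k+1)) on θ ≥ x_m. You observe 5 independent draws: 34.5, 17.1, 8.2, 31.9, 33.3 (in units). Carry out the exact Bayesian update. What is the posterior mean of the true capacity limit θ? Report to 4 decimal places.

A Pareto(scale x_m, shape k) prior on the upper bound θ of Uniform(0, θ) is conjugate: posterior is Pareto(max(x_m, max xᵢ), k + n).
Sample maximum = 34.5; prior scale x_m = 43.0 → posterior scale = max = 43.0.
Posterior shape = 1.8 + 5 = 6.8.
E[θ|data] = k·x_m/(k−1) = 6.8·43.0/5.8 = 50.4138.

50.4138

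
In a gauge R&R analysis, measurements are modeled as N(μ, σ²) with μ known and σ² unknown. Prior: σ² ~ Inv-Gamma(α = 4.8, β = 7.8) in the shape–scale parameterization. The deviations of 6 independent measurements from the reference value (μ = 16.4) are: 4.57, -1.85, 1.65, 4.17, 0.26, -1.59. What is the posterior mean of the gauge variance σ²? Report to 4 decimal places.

4.6040

With known mean μ and an Inverse-Gamma(α, β) prior on σ², the Normal likelihood is conjugate: posterior is Inv-Gamma(α + n/2, β + Σ(xᵢ−μ)²/2).
Σ(xᵢ−μ)² = (4.57)² + (-1.85)² + (1.65)² + (4.17)² + (0.26)² + (-1.59)² = 47.0145.
Posterior: Inv-Gamma(4.8 + 6/2, 7.8 + 47.0145/2) = Inv-Gamma(7.80, 31.30725).
E[σ²|data] = β/(α−1) = 31.30725/6.80 = 4.6040.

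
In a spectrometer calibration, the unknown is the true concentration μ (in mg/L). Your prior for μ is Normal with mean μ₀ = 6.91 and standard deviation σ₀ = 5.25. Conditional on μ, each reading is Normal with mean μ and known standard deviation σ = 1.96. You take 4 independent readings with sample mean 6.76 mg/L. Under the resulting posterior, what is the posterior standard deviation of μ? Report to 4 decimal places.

0.9634

For Normal data with known variance σ², a Normal(μ₀, σ₀²) prior on μ is conjugate. Posterior precision = 1/σ₀² + n/σ²; posterior mean is the precision-weighted average of μ₀ and x̄.
σ₀² = 5.25² = 27.5625, σ² = 1.96² = 3.8416; σ² + n·σ₀² = 3.8416 + 4·27.5625 = 114.0916.
Posterior precision = 1/σ₀² + n/σ² = 1/27.5625 + 4/3.8416 = (σ² + n·σ₀²)/(σ₀²σ²) = 114.0916/(27.5625·3.8416); posterior variance σₙ² = σ₀²σ²/(σ² + n·σ₀²) = 27.5625·3.8416/114.0916 = 0.928062.
Posterior SD = √σₙ² = √(27.5625·3.8416/114.0916) = 0.9634.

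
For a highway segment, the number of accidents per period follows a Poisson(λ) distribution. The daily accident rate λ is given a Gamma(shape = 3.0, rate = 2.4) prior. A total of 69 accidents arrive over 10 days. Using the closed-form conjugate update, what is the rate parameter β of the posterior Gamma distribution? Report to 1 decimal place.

12.4

With a Gamma(shape α, rate β) prior, the Poisson likelihood is conjugate: the posterior is Gamma(α + ΣXᵢ, β + n).
Posterior: Gamma(α+S, β+n) = Gamma(3.0+69, 2.4+10) = Gamma(72.0, 12.4).
Posterior β = 12.4.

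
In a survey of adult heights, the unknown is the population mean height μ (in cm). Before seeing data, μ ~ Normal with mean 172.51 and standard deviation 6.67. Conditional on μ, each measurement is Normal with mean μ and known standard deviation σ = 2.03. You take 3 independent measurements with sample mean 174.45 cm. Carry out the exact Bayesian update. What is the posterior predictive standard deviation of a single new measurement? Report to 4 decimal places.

For Normal data with known variance σ², a Normal(μ₀, σ₀²) prior on μ is conjugate. Posterior precision = 1/σ₀² + n/σ²; posterior mean is the precision-weighted average of μ₀ and x̄.
σ₀² = 6.67² = 44.4889, σ² = 2.03² = 4.1209; σ² + n·σ₀² = 4.1209 + 3·44.4889 = 137.5876.
Posterior precision = 1/σ₀² + n/σ² = 1/44.4889 + 3/4.1209 = (σ² + n·σ₀²)/(σ₀²σ²) = 137.5876/(44.4889·4.1209); posterior variance σₙ² = σ₀²σ²/(σ² + n·σ₀²) = 44.4889·4.1209/137.5876 = 1.332492.
Predictive variance for one new observation = σₙ² + σ² = 44.4889·4.1209/137.5876 + 4.1209 = σ²·(σ₀² + 137.5876)/137.5876 = 4.1209·182.0765/137.5876 = 5.453392; SD = √(4.1209·182.0765/137.5876) = 2.3352.

2.3352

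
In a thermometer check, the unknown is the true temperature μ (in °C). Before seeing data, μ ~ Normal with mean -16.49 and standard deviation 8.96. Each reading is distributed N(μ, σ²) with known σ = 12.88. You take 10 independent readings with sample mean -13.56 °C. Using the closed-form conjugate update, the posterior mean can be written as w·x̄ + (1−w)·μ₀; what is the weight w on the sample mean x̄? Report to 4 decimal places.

0.8287

For Normal data with known variance σ², a Normal(μ₀, σ₀²) prior on μ is conjugate. Posterior precision = 1/σ₀² + n/σ²; posterior mean is the precision-weighted average of μ₀ and x̄.
σ₀² = 8.96² = 80.2816, σ² = 12.88² = 165.8944. Prior precision 1/σ₀² = 1/80.2816; data precision n/σ² = 10/165.8944.
w = (n/σ²)/(1/σ₀² + n/σ²) = n·σ₀²/(σ² + n·σ₀²) = 10·80.2816/(165.8944 + 10·80.2816) = 802.816/968.7104 = 0.8287.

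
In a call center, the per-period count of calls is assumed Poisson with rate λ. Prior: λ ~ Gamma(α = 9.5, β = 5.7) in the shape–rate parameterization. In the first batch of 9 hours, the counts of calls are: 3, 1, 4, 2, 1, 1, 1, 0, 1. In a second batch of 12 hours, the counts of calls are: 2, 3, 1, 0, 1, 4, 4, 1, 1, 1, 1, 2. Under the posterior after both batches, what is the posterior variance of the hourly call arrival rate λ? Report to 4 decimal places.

With a Gamma(shape α, rate β) prior, the Poisson likelihood is conjugate: the posterior is Gamma(α + ΣXᵢ, β + n).
Batch 1: sum of counts S = 14 over n = 9 hours.
After batch 1: Gamma(α+S, β+n) = Gamma(9.5+14, 5.7+9) = Gamma(23.5, 14.7).
Batch 2: sum of counts S = 21 over n = 12 hours.
After batch 2: Gamma(α+S, β+n) = Gamma(23.5+21, 14.7+12) = Gamma(44.5, 26.7).
Var = α/β² = 44.5/26.7² = 0.0624.

0.0624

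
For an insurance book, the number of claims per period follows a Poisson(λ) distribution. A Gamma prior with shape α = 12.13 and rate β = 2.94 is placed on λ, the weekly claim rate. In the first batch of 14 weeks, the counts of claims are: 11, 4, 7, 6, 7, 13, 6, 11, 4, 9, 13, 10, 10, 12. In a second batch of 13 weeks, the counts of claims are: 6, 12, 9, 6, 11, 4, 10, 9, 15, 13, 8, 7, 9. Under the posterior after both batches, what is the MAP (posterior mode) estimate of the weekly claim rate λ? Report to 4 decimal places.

8.4546

With a Gamma(shape α, rate β) prior, the Poisson likelihood is conjugate: the posterior is Gamma(α + ΣXᵢ, β + n).
Batch 1: sum of counts S = 123 over n = 14 weeks.
After batch 1: Gamma(α+S, β+n) = Gamma(12.13+123, 2.94+14) = Gamma(135.13, 16.94).
Batch 2: sum of counts S = 119 over n = 13 weeks.
After batch 2: Gamma(α+S, β+n) = Gamma(135.13+119, 16.94+13) = Gamma(254.13, 29.94).
Mode of Gamma(α,β) for α≥1 is (α−1)/β = 253.13/29.94 = 8.4546.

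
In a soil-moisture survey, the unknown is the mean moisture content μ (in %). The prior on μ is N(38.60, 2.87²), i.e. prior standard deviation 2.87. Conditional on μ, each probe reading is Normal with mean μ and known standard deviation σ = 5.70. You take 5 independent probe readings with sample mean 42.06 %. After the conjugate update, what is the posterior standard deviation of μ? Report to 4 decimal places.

For Normal data with known variance σ², a Normal(μ₀, σ₀²) prior on μ is conjugate. Posterior precision = 1/σ₀² + n/σ²; posterior mean is the precision-weighted average of μ₀ and x̄.
σ₀² = 2.87² = 8.2369, σ² = 5.70² = 32.49; σ² + n·σ₀² = 32.49 + 5·8.2369 = 73.6745.
Posterior precision = 1/σ₀² + n/σ² = 1/8.2369 + 5/32.49 = (σ² + n·σ₀²)/(σ₀²σ²) = 73.6745/(8.2369·32.49); posterior variance σₙ² = σ₀²σ²/(σ² + n·σ₀²) = 8.2369·32.49/73.6745 = 3.632422.
Posterior SD = √σₙ² = √(8.2369·32.49/73.6745) = 1.9059.

1.9059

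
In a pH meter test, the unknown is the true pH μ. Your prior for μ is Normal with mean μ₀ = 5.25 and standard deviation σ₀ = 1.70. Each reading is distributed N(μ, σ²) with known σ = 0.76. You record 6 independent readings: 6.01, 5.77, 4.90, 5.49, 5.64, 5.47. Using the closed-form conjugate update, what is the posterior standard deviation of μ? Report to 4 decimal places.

0.3052

For Normal data with known variance σ², a Normal(μ₀, σ₀²) prior on μ is conjugate. Posterior precision = 1/σ₀² + n/σ²; posterior mean is the precision-weighted average of μ₀ and x̄.
σ₀² = 1.70² = 2.89, σ² = 0.76² = 0.5776; σ² + n·σ₀² = 0.5776 + 6·2.89 = 17.9176.
Posterior precision = 1/σ₀² + n/σ² = 1/2.89 + 6/0.5776 = (σ² + n·σ₀²)/(σ₀²σ²) = 17.9176/(2.89·0.5776); posterior variance σₙ² = σ₀²σ²/(σ² + n·σ₀²) = 2.89·0.5776/17.9176 = 0.093163.
Posterior SD = √σₙ² = √(2.89·0.5776/17.9176) = 0.3052.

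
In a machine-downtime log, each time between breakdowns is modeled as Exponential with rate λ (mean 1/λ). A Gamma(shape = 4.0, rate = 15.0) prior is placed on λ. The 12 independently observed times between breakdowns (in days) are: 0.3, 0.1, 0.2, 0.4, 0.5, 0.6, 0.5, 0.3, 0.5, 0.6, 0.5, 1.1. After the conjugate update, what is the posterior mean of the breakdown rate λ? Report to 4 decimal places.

With a Gamma(shape α, rate β) prior on the exponential rate λ, the posterior after n observations with total T = Σxᵢ is Gamma(α+n, β+T).
Sum of observations T = 5.6 days; n = 12.
Posterior: Gamma(4.0+12, 15.0+5.6) = Gamma(16.0, 20.6).
Posterior mean of λ = α/β = 16.0/20.6 = 0.7767.

0.7767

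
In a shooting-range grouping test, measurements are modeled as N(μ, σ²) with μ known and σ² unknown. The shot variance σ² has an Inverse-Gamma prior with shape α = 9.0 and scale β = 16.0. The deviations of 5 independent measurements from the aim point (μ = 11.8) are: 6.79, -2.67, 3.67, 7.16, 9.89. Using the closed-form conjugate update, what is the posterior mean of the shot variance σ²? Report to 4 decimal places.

11.7990

With known mean μ and an Inverse-Gamma(α, β) prior on σ², the Normal likelihood is conjugate: posterior is Inv-Gamma(α + n/2, β + Σ(xᵢ−μ)²/2).
Σ(xᵢ−μ)² = (6.79)² + (-2.67)² + (3.67)² + (7.16)² + (9.89)² = 215.7796.
Posterior: Inv-Gamma(9.0 + 5/2, 16.0 + 215.7796/2) = Inv-Gamma(11.50, 123.88980).
E[σ²|data] = β/(α−1) = 123.88980/10.50 = 11.7990.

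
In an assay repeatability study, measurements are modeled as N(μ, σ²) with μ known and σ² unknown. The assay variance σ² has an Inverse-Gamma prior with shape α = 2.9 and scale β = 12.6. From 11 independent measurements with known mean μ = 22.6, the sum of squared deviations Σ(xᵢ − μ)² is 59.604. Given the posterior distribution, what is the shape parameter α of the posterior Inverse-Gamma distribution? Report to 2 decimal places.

8.40

With known mean μ and an Inverse-Gamma(α, β) prior on σ², the Normal likelihood is conjugate: posterior is Inv-Gamma(α + n/2, β + Σ(xᵢ−μ)²/2).
Posterior: Inv-Gamma(2.9 + 11/2, 12.6 + 59.604/2) = Inv-Gamma(8.40, 42.4020).
Posterior α = 8.40.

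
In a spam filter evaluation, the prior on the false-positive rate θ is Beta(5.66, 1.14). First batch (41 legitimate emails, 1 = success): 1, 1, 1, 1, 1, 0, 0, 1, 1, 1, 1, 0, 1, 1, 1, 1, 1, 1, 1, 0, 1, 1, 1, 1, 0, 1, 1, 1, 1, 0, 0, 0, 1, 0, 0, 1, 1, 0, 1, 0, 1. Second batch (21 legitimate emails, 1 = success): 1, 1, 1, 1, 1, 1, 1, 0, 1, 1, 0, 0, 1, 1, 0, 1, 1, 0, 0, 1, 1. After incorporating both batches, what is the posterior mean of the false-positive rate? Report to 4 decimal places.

0.7218

The Beta prior is conjugate to a Binomial/Bernoulli likelihood; the update adds successes to α and failures to β.
After batch 1: Beta(5.66+29, 1.14+12) = Beta(34.66, 13.14).
After batch 2: Beta(34.66+15, 13.14+6) = Beta(49.66, 19.14).
Posterior mean = α/(α+β) = 49.66/68.80 = 0.7218.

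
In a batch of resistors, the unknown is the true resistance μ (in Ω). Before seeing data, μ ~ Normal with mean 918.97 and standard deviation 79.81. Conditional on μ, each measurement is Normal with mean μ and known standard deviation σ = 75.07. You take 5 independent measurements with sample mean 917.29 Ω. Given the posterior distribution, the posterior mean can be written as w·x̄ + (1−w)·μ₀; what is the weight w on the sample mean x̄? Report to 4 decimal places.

0.8497

For Normal data with known variance σ², a Normal(μ₀, σ₀²) prior on μ is conjugate. Posterior precision = 1/σ₀² + n/σ²; posterior mean is the precision-weighted average of μ₀ and x̄.
σ₀² = 79.81² = 6369.6361, σ² = 75.07² = 5635.5049. Prior precision 1/σ₀² = 1/6369.6361; data precision n/σ² = 5/5635.5049.
w = (n/σ²)/(1/σ₀² + n/σ²) = n·σ₀²/(σ² + n·σ₀²) = 5·6369.6361/(5635.5049 + 5·6369.6361) = 31848.1805/37483.6854 = 0.8497.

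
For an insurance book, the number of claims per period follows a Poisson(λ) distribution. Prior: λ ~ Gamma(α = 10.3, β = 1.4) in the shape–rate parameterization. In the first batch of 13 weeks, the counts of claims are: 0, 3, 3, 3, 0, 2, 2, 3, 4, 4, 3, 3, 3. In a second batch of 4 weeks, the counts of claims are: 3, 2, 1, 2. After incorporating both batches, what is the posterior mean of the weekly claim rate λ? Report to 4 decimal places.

2.7880

With a Gamma(shape α, rate β) prior, the Poisson likelihood is conjugate: the posterior is Gamma(α + ΣXᵢ, β + n).
Batch 1: sum of counts S = 33 over n = 13 weeks.
After batch 1: Gamma(α+S, β+n) = Gamma(10.3+33, 1.4+13) = Gamma(43.3, 14.4).
Batch 2: sum of counts S = 8 over n = 4 weeks.
After batch 2: Gamma(α+S, β+n) = Gamma(43.3+8, 14.4+4) = Gamma(51.3, 18.4).
Posterior mean = α/β = 51.3/18.4 = 2.7880.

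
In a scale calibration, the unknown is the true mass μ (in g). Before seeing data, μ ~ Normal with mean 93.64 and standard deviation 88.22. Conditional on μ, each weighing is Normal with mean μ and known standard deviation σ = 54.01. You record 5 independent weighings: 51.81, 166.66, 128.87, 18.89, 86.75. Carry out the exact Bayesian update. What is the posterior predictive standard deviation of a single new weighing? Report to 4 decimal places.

58.8202

For Normal data with known variance σ², a Normal(μ₀, σ₀²) prior on μ is conjugate. Posterior precision = 1/σ₀² + n/σ²; posterior mean is the precision-weighted average of μ₀ and x̄.
σ₀² = 88.22² = 7782.7684, σ² = 54.01² = 2917.0801; σ² + n·σ₀² = 2917.0801 + 5·7782.7684 = 41830.9221.
Posterior precision = 1/σ₀² + n/σ² = 1/7782.7684 + 5/2917.0801 = (σ² + n·σ₀²)/(σ₀²σ²) = 41830.9221/(7782.7684·2917.0801); posterior variance σₙ² = σ₀²σ²/(σ² + n·σ₀²) = 7782.7684·2917.0801/41830.9221 = 542.731493.
Predictive variance for one new observation = σₙ² + σ² = 7782.7684·2917.0801/41830.9221 + 2917.0801 = σ²·(σ₀² + 41830.9221)/41830.9221 = 2917.0801·49613.6905/41830.9221 = 3459.811593; SD = √(2917.0801·49613.6905/41830.9221) = 58.8202.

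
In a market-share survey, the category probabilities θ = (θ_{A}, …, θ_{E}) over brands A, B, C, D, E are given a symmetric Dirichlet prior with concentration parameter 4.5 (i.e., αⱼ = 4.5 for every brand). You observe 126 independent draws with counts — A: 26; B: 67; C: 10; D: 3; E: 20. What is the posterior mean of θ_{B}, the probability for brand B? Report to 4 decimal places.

The Dirichlet prior is conjugate to the Multinomial likelihood: each posterior αⱼ = prior αⱼ + observed count nⱼ.
Posterior concentration: (30.5, 71.5, 14.5, 7.5, 24.5), total = 148.5.
E[θ_{B}|data] = α_{B}/Σα = 71.5/148.5 = 0.4815.

0.4815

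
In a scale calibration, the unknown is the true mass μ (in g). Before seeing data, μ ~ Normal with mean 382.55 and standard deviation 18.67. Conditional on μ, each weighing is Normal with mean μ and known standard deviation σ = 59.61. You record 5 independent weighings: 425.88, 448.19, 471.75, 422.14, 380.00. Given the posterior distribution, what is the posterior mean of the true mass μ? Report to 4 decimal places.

For Normal data with known variance σ², a Normal(μ₀, σ₀²) prior on μ is conjugate. Posterior precision = 1/σ₀² + n/σ²; posterior mean is the precision-weighted average of μ₀ and x̄.
Σxᵢ = 425.88 + 448.19 + 471.75 + 422.14 + 380.00 = 2147.96, so n·x̄ = 2147.96.
σ₀² = 18.67² = 348.5689, σ² = 59.61² = 3553.3521; σ² + n·σ₀² = 3553.3521 + 5·348.5689 = 5296.1966.
Posterior mean = (μ₀/σ₀² + n·x̄/σ²)/(1/σ₀² + n/σ²) = (σ²·μ₀ + σ₀²·n·x̄)/(σ² + n·σ₀²) = (3553.3521·382.55 + 348.5689·2147.96)/5296.1966 = 2108046.900299/5296.1966 = 398.0303.

398.0303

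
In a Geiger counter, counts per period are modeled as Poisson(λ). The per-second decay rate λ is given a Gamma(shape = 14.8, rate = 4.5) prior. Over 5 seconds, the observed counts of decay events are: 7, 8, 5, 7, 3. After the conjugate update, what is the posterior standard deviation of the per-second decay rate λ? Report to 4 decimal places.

0.7046

With a Gamma(shape α, rate β) prior, the Poisson likelihood is conjugate: the posterior is Gamma(α + ΣXᵢ, β + n).
Sum of counts S = 30 over n = 5 seconds.
Posterior: Gamma(α+S, β+n) = Gamma(14.8+30, 4.5+5) = Gamma(44.8, 9.5).
SD = √α/β = √44.8/9.5 = 0.7046.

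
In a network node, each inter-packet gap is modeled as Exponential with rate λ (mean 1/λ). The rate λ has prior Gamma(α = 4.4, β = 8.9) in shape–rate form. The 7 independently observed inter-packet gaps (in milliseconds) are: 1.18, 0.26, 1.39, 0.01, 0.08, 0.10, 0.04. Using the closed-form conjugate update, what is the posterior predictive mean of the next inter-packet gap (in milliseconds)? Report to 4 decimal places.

1.1500

With a Gamma(shape α, rate β) prior on the exponential rate λ, the posterior after n observations with total T = Σxᵢ is Gamma(α+n, β+T).
Sum of observations T = 3.06 milliseconds; n = 7.
Posterior: Gamma(4.4+7, 8.9+3.06) = Gamma(11.4, 11.96).
The predictive distribution for the next observation is Lomax; its mean is β/(α−1) = 11.96/10.4 = 1.1500.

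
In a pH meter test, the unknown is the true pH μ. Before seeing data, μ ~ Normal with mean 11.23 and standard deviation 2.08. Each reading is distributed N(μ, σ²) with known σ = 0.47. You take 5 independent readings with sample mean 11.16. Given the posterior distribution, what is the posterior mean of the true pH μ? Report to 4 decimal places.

For Normal data with known variance σ², a Normal(μ₀, σ₀²) prior on μ is conjugate. Posterior precision = 1/σ₀² + n/σ²; posterior mean is the precision-weighted average of μ₀ and x̄.
n·x̄ = 5·11.16 = 55.8.
σ₀² = 2.08² = 4.3264, σ² = 0.47² = 0.2209; σ² + n·σ₀² = 0.2209 + 5·4.3264 = 21.8529.
Posterior mean = (μ₀/σ₀² + n·x̄/σ²)/(1/σ₀² + n/σ²) = (σ²·μ₀ + σ₀²·n·x̄)/(σ² + n·σ₀²) = (0.2209·11.23 + 4.3264·55.8)/21.8529 = 243.893827/21.8529 = 11.1607.

11.1607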